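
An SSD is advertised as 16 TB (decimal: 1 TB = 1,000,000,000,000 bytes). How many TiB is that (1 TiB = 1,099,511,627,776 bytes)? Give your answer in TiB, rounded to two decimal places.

14.55 TiB

16 TB × 1,000,000,000,000 bytes/TB = 16,000,000,000,000 bytes
1 TiB = 2^40 bytes = 1,099,511,627,776 bytes
16,000,000,000,000 / 1,099,511,627,776 = 14.55 TiB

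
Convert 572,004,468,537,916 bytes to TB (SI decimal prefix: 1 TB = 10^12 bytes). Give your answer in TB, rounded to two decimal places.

572,004,468,537,916 bytes given.
1 TB = 10^12 bytes = 1,000,000,000,000 bytes
572,004,468,537,916 / 1,000,000,000,000 = 572.00 TB

572.00 TB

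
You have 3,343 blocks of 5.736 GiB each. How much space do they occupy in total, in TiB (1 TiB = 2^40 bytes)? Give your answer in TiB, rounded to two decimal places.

Total = 3,343 × 5.736 GiB = 19175.448 GiB
= 19175.448 × 1,073,741,824 bytes = 20,589,480,511,537.152 bytes
1 TiB = 1,099,511,627,776 bytes
20,589,480,511,537.152 / 1,099,511,627,776 = 18.73 TiB

18.73 TiB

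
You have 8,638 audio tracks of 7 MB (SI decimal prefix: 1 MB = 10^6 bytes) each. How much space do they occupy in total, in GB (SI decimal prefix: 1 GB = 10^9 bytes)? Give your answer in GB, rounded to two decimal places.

60.47 GB

Total = 8,638 × 7 MB = 60,466 MB
= 60,466 × 1,000,000 bytes = 60,466,000,000 bytes
1 GB = 1,000,000,000 bytes
60,466,000,000 / 1,000,000,000 = 60.47 GB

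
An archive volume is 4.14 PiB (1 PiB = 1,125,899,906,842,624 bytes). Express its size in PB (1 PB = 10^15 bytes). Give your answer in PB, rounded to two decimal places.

4.66 PB

4.14 PiB = 4.14 × 2^50 bytes = 4,661,225,614,328,463.36 bytes
1 PB = 10^15 bytes = 1,000,000,000,000,000 bytes
4,661,225,614,328,463.36 / 1,000,000,000,000,000 = 4.66 PB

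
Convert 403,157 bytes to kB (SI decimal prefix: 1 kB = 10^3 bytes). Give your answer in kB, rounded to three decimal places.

403.157 kB

403,157 bytes given.
1 kB = 10^3 bytes = 1,000 bytes
403,157 / 1,000 = 403.157 kB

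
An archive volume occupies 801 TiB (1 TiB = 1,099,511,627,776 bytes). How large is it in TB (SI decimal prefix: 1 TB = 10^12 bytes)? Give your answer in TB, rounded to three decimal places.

880.709 TB

801 TiB = 801 × 2^40 bytes = 880,708,813,848,576 bytes
1 TB = 1,000,000,000,000 bytes
880,708,813,848,576 / 1,000,000,000,000 = 880.709 TB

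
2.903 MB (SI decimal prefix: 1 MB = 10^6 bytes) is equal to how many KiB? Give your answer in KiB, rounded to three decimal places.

2,834.961 KiB

2.903 MB = 2.903 × 10^6 bytes = 2,903,000 bytes
1 KiB = 2^10 bytes = 1,024 bytes
2,903,000 / 1,024 = 2,834.961 KiB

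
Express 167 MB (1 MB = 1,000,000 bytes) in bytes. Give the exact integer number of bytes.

167,000,000 bytes

167 × 1,000,000 = 167,000,000 bytes  (1 MB = 10^6 bytes)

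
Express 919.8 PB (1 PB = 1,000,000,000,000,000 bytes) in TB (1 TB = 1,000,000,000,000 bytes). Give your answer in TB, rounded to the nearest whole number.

919,800 TB

919.8 PB × 1,000,000,000,000,000 bytes/PB = 919,800,000,000,000,000 bytes
1 TB = 10^12 bytes = 1,000,000,000,000 bytes
919,800,000,000,000,000 / 1,000,000,000,000 = 919,800 TB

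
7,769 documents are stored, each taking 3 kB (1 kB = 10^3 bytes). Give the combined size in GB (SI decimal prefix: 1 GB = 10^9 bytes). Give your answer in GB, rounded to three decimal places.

Total = 7,769 × 3 kB = 23,307 kB
= 23,307 × 1,000 bytes = 23,307,000 bytes
1 GB = 1,000,000,000 bytes
23,307,000 / 1,000,000,000 = 0.023 GB

0.023 GB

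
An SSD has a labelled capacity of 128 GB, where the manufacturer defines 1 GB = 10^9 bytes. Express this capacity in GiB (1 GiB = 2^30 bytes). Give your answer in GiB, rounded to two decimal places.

128 GB × 1,000,000,000 bytes/GB = 128,000,000,000 bytes
1 GiB = 1,073,741,824 bytes
128,000,000,000 / 1,073,741,824 = 119.21 GiB

119.21 GiB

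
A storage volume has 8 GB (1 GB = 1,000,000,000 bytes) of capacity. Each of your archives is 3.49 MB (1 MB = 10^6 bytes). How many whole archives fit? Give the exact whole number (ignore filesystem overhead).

Capacity: 8 GB = 8,000,000,000 bytes
Per item: 3.49 MB = 3,490,000 bytes
⌊8,000,000,000 / 3,490,000⌋ = 2,292

2,292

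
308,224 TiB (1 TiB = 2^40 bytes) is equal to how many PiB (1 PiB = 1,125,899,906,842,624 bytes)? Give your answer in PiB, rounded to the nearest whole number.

301 PiB

308,224 TiB × 1,099,511,627,776 bytes/TiB = 338,895,871,959,629,824 bytes
1 PiB = 1,125,899,906,842,624 bytes
338,895,871,959,629,824 / 1,125,899,906,842,624 = 301 PiB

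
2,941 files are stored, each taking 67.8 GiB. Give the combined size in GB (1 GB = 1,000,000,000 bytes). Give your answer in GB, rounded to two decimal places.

214,103.90 GB

Total = 2,941 × 67.8 GiB = 199399.8 GiB
= 199399.8 × 1,073,741,824 bytes = 214,103,904,957,235.2 bytes
1 GB = 1,000,000,000 bytes
214,103,904,957,235.2 / 1,000,000,000 = 214,103.90 GB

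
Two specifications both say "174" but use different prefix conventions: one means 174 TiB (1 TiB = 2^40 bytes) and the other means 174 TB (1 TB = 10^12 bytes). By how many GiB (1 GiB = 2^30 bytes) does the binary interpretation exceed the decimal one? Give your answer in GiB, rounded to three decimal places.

174 TiB = 174 × 1,099,511,627,776 = 191,315,023,233,024 bytes
174 TB = 174 × 1,000,000,000,000 = 174,000,000,000,000 bytes
difference = 17,315,023,233,024 bytes
17,315,023,233,024 / 1,073,741,824 = 16,125.872 GiB

16,125.872 GiB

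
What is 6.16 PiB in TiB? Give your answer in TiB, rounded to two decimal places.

6,307.84 TiB

6.16 PiB × 1,125,899,906,842,624 bytes/PiB = 6,935,543,426,150,563.84 bytes
1 TiB = 1,099,511,627,776 bytes
6,935,543,426,150,563.84 / 1,099,511,627,776 = 6,307.84 TiB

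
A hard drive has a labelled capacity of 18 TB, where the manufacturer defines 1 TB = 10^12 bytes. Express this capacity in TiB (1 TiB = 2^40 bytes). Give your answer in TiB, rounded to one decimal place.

18 TB = 18 × 10^12 bytes = 18,000,000,000,000 bytes
1 TiB = 1,099,511,627,776 bytes
18,000,000,000,000 / 1,099,511,627,776 = 16.4 TiB

16.4 TiB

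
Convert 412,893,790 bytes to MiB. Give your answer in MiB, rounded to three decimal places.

393.766 MiB

412,893,790 bytes given.
1 MiB = 1,048,576 bytes
412,893,790 / 1,048,576 = 393.766 MiB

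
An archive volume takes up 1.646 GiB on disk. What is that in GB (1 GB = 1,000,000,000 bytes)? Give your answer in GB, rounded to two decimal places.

1.77 GB

1.646 GiB = 1.646 × 2^30 bytes = 1,767,379,042.304 bytes
1 GB = 1,000,000,000 bytes
1,767,379,042.304 / 1,000,000,000 = 1.77 GB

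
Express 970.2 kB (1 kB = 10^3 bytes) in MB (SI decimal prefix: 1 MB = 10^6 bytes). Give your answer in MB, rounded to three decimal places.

970.2 kB × 1,000 bytes/kB = 970,200 bytes
1 MB = 1,000,000 bytes
970,200 / 1,000,000 = 0.970 MB

0.970 MB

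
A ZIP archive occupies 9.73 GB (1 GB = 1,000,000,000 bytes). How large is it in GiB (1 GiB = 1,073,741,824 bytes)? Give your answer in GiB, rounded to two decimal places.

9.06 GiB

9.73 GB = 9.73 × 10^9 bytes = 9,730,000,000 bytes
1 GiB = 2^30 bytes = 1,073,741,824 bytes
9,730,000,000 / 1,073,741,824 = 9.06 GiB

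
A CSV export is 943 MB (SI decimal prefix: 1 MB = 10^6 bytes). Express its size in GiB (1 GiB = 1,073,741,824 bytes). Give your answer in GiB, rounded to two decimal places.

0.88 GiB

943 MB = 943 × 10^6 bytes = 943,000,000 bytes
1 GiB = 1,073,741,824 bytes
943,000,000 / 1,073,741,824 = 0.88 GiB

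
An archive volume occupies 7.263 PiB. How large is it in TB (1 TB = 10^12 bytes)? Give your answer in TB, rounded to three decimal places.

7.263 PiB = 7.263 × 2^50 bytes = 8,177,411,023,397,978.112 bytes
1 TB = 10^12 bytes = 1,000,000,000,000 bytes
8,177,411,023,397,978.112 / 1,000,000,000,000 = 8,177.411 TB

8,177.411 TB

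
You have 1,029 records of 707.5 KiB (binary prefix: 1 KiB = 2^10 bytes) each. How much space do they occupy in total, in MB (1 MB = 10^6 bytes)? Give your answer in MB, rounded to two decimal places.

745.49 MB

Total = 1,029 × 707.5 KiB = 728017.5 KiB
= 728017.5 × 1,024 bytes = 745,489,920 bytes
1 MB = 1,000,000 bytes
745,489,920 / 1,000,000 = 745.49 MB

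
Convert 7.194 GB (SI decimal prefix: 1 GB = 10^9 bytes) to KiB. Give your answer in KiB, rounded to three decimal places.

7,025,390.625 KiB

7.194 GB = 7.194 × 10^9 bytes = 7,194,000,000 bytes
1 KiB = 1,024 bytes
7,194,000,000 / 1,024 = 7,025,390.625 KiB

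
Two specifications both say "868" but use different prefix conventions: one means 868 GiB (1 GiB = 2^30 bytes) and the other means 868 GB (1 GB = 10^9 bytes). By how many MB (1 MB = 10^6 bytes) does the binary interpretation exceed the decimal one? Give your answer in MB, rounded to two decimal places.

868 GiB = 868 × 1,073,741,824 = 932,007,903,232 bytes
868 GB = 868 × 1,000,000,000 = 868,000,000,000 bytes
difference = 64,007,903,232 bytes
64,007,903,232 / 1,000,000 = 64,007.90 MB

64,007.90 MB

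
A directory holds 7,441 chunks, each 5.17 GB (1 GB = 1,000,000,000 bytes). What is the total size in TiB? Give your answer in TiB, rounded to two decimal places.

34.99 TiB

Total = 7,441 × 5.17 GB = 38469.97 GB
= 38469.97 × 1,000,000,000 bytes = 38,469,970,000,000 bytes
1 TiB = 1,099,511,627,776 bytes
38,469,970,000,000 / 1,099,511,627,776 = 34.99 TiB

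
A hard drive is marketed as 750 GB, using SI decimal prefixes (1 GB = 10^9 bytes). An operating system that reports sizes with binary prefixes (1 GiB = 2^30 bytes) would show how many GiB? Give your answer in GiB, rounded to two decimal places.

750 GB = 750 × 10^9 bytes = 750,000,000,000 bytes
1 GiB = 2^30 bytes = 1,073,741,824 bytes
750,000,000,000 / 1,073,741,824 = 698.49 GiB

698.49 GiB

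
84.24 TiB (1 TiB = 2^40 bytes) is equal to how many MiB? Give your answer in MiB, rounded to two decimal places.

84.24 TiB = 84.24 × 2^40 bytes = 92,622,859,523,850.24 bytes
1 MiB = 2^20 bytes = 1,048,576 bytes
92,622,859,523,850.24 / 1,048,576 = 88,332,042.24 MiB

88,332,042.24 MiB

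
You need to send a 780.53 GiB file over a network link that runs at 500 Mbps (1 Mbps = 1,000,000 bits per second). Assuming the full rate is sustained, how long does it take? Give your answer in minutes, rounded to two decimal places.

223.49 minutes

780.53 GiB = 838,087,705,886.72 bytes = 6,704,701,647,093.76 bits
500 Mbps = 500,000,000 bits/s
time = 6,704,701,647,093.76 / 500,000,000 = 13,409.403 s
13,409.403 s / 60 = 223.49 minutes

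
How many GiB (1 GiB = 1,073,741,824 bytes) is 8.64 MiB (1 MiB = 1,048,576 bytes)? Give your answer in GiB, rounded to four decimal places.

8.64 MiB × 1,048,576 bytes/MiB = 9,059,696.64 bytes
1 GiB = 2^30 bytes = 1,073,741,824 bytes
9,059,696.64 / 1,073,741,824 = 0.0084 GiB

0.0084 GiB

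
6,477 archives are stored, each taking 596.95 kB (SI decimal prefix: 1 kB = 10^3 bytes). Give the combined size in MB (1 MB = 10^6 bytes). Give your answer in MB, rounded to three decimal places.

3,866.445 MB

Total = 6,477 × 596.95 kB = 3866445.15 kB
= 3866445.15 × 1,000 bytes = 3,866,445,150 bytes
1 MB = 1,000,000 bytes
3,866,445,150 / 1,000,000 = 3,866.445 MB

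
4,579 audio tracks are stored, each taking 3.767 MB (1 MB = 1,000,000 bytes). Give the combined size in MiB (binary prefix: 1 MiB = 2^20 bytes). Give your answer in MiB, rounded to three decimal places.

Total = 4,579 × 3.767 MB = 17249.093 MB
= 17249.093 × 1,000,000 bytes = 17,249,093,000 bytes
1 MiB = 1,048,576 bytes
17,249,093,000 / 1,048,576 = 16,450.017 MiB

16,450.017 MiB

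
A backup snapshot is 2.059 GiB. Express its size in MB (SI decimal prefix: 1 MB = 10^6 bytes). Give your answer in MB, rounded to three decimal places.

2.059 GiB × 1,073,741,824 bytes/GiB = 2,210,834,415.616 bytes
1 MB = 10^6 bytes = 1,000,000 bytes
2,210,834,415.616 / 1,000,000 = 2,210.834 MB

2,210.834 MB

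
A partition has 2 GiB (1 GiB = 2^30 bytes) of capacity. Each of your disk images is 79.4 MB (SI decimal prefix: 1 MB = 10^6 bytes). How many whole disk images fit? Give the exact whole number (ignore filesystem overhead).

27

Capacity: 2 GiB = 2,147,483,648 bytes
Per item: 79.4 MB = 79,400,000 bytes
⌊2,147,483,648 / 79,400,000⌋ = 27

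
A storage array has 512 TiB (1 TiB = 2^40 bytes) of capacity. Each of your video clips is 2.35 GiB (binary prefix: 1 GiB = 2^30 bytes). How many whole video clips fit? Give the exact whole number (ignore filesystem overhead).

Capacity: 512 TiB = 562,949,953,421,312 bytes
Per item: 2.35 GiB = 2,523,293,286.4 bytes
⌊562,949,953,421,312 / 2,523,293,286.4⌋ = 223,101

223,101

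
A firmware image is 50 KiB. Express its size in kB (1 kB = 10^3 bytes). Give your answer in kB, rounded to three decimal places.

50 KiB = 50 × 2^10 bytes = 51,200 bytes
1 kB = 1,000 bytes
51,200 / 1,000 = 51.200 kB

51.200 kB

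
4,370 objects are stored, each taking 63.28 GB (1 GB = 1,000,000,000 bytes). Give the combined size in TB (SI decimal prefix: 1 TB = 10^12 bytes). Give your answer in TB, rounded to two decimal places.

276.53 TB

Total = 4,370 × 63.28 GB = 276533.6 GB
= 276533.6 × 1,000,000,000 bytes = 276,533,600,000,000 bytes
1 TB = 1,000,000,000,000 bytes
276,533,600,000,000 / 1,000,000,000,000 = 276.53 TB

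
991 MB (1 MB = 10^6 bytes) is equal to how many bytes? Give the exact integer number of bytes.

991 × 1,000,000 = 991,000,000 bytes  (1 MB = 10^6 bytes)

991,000,000 bytes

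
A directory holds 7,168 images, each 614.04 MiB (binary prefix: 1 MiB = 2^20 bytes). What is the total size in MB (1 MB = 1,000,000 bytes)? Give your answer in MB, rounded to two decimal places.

Total = 7,168 × 614.04 MiB = 4401438.72 MiB
= 4401438.72 × 1,048,576 bytes = 4,615,243,007,262.72 bytes
1 MB = 1,000,000 bytes
4,615,243,007,262.72 / 1,000,000 = 4,615,243.01 MB

4,615,243.01 MB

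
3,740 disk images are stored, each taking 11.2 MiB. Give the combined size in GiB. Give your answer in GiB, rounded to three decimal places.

Total = 3,740 × 11.2 MiB = 41,888 MiB
= 41,888 × 1,048,576 bytes = 43,922,751,488 bytes
1 GiB = 1,073,741,824 bytes
43,922,751,488 / 1,073,741,824 = 40.906 GiB

40.906 GiB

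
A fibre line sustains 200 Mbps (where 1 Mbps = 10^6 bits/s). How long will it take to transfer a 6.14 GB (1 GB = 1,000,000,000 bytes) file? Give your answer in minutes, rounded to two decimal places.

6.14 GB = 6,140,000,000 bytes = 49,120,000,000 bits
200 Mbps = 200,000,000 bits/s
time = 49,120,000,000 / 200,000,000 = 245.600 s
245.600 s / 60 = 4.09 minutes

4.09 minutes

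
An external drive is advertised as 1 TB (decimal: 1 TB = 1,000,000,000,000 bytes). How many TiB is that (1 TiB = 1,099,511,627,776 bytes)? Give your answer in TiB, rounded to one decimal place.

0.9 TiB

1 TB = 1 × 10^12 bytes = 1,000,000,000,000 bytes
1 TiB = 1,099,511,627,776 bytes
1,000,000,000,000 / 1,099,511,627,776 = 0.9 TiB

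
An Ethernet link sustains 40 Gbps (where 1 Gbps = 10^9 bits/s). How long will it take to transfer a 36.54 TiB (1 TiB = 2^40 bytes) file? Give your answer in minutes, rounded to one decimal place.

133.9 minutes

36.54 TiB = 40,176,154,878,935.04 bytes = 321,409,239,031,480.32 bits
40 Gbps = 40,000,000,000 bits/s
time = 321,409,239,031,480.32 / 40,000,000,000 = 8,035.23 s
8,035.23 s / 60 = 133.9 minutes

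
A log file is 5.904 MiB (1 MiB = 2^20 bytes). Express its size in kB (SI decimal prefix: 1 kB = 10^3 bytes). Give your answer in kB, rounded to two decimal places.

6,190.79 kB

5.904 MiB = 5.904 × 2^20 bytes = 6,190,792.704 bytes
1 kB = 10^3 bytes = 1,000 bytes
6,190,792.704 / 1,000 = 6,190.79 kB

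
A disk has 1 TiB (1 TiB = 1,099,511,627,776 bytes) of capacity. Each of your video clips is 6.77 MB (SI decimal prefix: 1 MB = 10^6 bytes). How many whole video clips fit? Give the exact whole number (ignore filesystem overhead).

162,409

Capacity: 1 TiB = 1,099,511,627,776 bytes
Per item: 6.77 MB = 6,770,000 bytes
⌊1,099,511,627,776 / 6,770,000⌋ = 162,409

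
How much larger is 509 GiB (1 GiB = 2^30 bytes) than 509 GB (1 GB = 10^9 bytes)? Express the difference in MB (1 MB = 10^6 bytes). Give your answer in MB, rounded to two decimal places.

37,534.59 MB

509 GiB = 509 × 1,073,741,824 = 546,534,588,416 bytes
509 GB = 509 × 1,000,000,000 = 509,000,000,000 bytes
difference = 37,534,588,416 bytes
37,534,588,416 / 1,000,000 = 37,534.59 MB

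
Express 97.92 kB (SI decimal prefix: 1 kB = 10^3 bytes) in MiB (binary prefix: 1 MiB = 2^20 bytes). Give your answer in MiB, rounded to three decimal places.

0.093 MiB

97.92 kB × 1,000 bytes/kB = 97,920 bytes
1 MiB = 1,048,576 bytes
97,920 / 1,048,576 = 0.093 MiB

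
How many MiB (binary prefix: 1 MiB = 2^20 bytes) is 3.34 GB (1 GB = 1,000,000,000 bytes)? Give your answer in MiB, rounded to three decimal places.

3,185.272 MiB

3.34 GB = 3.34 × 10^9 bytes = 3,340,000,000 bytes
1 MiB = 1,048,576 bytes
3,340,000,000 / 1,048,576 = 3,185.272 MiB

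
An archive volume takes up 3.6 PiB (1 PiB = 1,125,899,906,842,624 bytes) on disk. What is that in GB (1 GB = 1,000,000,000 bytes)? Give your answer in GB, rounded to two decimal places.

4,053,239.66 GB

3.6 PiB = 3.6 × 2^50 bytes = 4,053,239,664,633,446.4 bytes
1 GB = 1,000,000,000 bytes
4,053,239,664,633,446.4 / 1,000,000,000 = 4,053,239.66 GB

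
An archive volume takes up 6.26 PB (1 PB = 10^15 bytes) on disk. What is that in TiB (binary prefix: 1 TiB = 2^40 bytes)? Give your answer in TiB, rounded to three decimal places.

6.26 PB × 1,000,000,000,000,000 bytes/PB = 6,260,000,000,000,000 bytes
1 TiB = 1,099,511,627,776 bytes
6,260,000,000,000,000 / 1,099,511,627,776 = 5,693.437 TiB

5,693.437 TiB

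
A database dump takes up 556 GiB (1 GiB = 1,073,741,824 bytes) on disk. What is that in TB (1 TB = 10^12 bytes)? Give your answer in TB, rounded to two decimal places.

0.60 TB

556 GiB = 556 × 2^30 bytes = 597,000,454,144 bytes
1 TB = 10^12 bytes = 1,000,000,000,000 bytes
597,000,454,144 / 1,000,000,000,000 = 0.60 TB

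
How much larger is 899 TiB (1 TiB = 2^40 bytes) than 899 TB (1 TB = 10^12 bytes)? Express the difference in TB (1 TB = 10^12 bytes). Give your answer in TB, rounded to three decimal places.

89.461 TB

899 TiB = 899 × 1,099,511,627,776 = 988,460,953,370,624 bytes
899 TB = 899 × 1,000,000,000,000 = 899,000,000,000,000 bytes
difference = 89,460,953,370,624 bytes
89,460,953,370,624 / 1,000,000,000,000 = 89.461 TB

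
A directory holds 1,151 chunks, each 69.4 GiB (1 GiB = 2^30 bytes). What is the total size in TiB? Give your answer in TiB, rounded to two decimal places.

Total = 1,151 × 69.4 GiB = 79879.4 GiB
= 79879.4 × 1,073,741,824 bytes = 85,769,852,656,025.6 bytes
1 TiB = 1,099,511,627,776 bytes
85,769,852,656,025.6 / 1,099,511,627,776 = 78.01 TiB

78.01 TiB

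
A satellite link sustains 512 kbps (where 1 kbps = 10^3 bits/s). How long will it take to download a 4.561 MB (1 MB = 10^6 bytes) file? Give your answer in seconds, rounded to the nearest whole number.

4.561 MB = 4,561,000 bytes = 36,488,000 bits
512 kbps = 512,000 bits/s
time = 36,488,000 / 512,000 = 71 s

71 seconds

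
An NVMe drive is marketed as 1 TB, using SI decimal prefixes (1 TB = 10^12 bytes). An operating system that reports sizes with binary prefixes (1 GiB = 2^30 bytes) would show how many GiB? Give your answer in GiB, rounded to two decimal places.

1 TB = 1 × 10^12 bytes = 1,000,000,000,000 bytes
1 GiB = 1,073,741,824 bytes
1,000,000,000,000 / 1,073,741,824 = 931.32 GiB

931.32 GiB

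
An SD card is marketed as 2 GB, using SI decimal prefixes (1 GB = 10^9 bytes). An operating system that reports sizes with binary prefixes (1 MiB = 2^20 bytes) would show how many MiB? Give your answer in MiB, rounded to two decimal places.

2 GB × 1,000,000,000 bytes/GB = 2,000,000,000 bytes
1 MiB = 2^20 bytes = 1,048,576 bytes
2,000,000,000 / 1,048,576 = 1,907.35 MiB

1,907.35 MiB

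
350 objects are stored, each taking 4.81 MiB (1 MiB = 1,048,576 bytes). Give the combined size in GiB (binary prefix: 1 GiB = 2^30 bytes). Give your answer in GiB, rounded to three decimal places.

1.644 GiB

Total = 350 × 4.81 MiB = 1683.5 MiB
= 1683.5 × 1,048,576 bytes = 1,765,277,696 bytes
1 GiB = 1,073,741,824 bytes
1,765,277,696 / 1,073,741,824 = 1.644 GiB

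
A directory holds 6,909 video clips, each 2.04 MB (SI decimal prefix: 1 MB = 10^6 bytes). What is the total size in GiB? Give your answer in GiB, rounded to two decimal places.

13.13 GiB

Total = 6,909 × 2.04 MB = 14094.36 MB
= 14094.36 × 1,000,000 bytes = 14,094,360,000 bytes
1 GiB = 1,073,741,824 bytes
14,094,360,000 / 1,073,741,824 = 13.13 GiB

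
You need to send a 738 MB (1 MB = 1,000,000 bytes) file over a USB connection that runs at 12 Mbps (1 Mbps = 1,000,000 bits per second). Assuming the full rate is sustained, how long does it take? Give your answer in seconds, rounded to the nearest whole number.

492 seconds

738 MB = 738,000,000 bytes = 5,904,000,000 bits
12 Mbps = 12,000,000 bits/s
time = 5,904,000,000 / 12,000,000 = 492 s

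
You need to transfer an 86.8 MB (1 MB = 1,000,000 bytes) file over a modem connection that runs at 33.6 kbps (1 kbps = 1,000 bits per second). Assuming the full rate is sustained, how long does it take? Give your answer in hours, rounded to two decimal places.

86.8 MB = 86,800,000 bytes = 694,400,000 bits
33.6 kbps = 33,600 bits/s
time = 694,400,000 / 33,600 = 20,666.6667 s
20,666.6667 s / 3600 = 5.74 hours

5.74 hours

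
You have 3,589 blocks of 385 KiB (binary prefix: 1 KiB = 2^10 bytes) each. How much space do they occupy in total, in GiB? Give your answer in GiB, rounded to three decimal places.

Total = 3,589 × 385 KiB = 1,381,765 KiB
= 1,381,765 × 1,024 bytes = 1,414,927,360 bytes
1 GiB = 1,073,741,824 bytes
1,414,927,360 / 1,073,741,824 = 1.318 GiB

1.318 GiB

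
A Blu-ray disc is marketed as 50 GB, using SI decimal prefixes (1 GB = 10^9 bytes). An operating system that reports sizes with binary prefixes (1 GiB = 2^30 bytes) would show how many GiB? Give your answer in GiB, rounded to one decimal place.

50 GB × 1,000,000,000 bytes/GB = 50,000,000,000 bytes
1 GiB = 2^30 bytes = 1,073,741,824 bytes
50,000,000,000 / 1,073,741,824 = 46.6 GiB

46.6 GiB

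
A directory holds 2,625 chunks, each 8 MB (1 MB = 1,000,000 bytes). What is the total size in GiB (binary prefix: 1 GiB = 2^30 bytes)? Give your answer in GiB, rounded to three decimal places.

Total = 2,625 × 8 MB = 21,000 MB
= 21,000 × 1,000,000 bytes = 21,000,000,000 bytes
1 GiB = 1,073,741,824 bytes
21,000,000,000 / 1,073,741,824 = 19.558 GiB

19.558 GiB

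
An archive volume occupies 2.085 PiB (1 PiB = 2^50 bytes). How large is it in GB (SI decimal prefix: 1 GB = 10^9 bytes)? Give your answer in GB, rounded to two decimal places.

2.085 PiB × 1,125,899,906,842,624 bytes/PiB = 2,347,501,305,766,871.04 bytes
1 GB = 1,000,000,000 bytes
2,347,501,305,766,871.04 / 1,000,000,000 = 2,347,501.31 GB

2,347,501.31 GB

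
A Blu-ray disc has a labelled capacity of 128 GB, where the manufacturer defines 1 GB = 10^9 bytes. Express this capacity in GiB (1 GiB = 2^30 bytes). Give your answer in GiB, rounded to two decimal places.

128 GB = 128 × 10^9 bytes = 128,000,000,000 bytes
1 GiB = 2^30 bytes = 1,073,741,824 bytes
128,000,000,000 / 1,073,741,824 = 119.21 GiB

119.21 GiB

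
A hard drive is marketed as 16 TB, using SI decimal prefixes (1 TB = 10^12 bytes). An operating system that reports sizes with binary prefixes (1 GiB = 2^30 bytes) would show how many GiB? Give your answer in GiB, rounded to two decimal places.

16 TB = 16 × 10^12 bytes = 16,000,000,000,000 bytes
1 GiB = 1,073,741,824 bytes
16,000,000,000,000 / 1,073,741,824 = 14,901.16 GiB

14,901.16 GiB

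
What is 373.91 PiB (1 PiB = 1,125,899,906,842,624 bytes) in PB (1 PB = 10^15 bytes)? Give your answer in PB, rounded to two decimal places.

373.91 PiB = 373.91 × 2^50 bytes = 420,985,234,167,525,539.84 bytes
1 PB = 1,000,000,000,000,000 bytes
420,985,234,167,525,539.84 / 1,000,000,000,000,000 = 420.99 PB

420.99 PB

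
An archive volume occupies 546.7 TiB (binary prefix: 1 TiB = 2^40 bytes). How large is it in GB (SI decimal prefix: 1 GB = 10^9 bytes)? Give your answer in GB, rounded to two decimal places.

546.7 TiB × 1,099,511,627,776 bytes/TiB = 601,103,006,905,139.2 bytes
1 GB = 10^9 bytes = 1,000,000,000 bytes
601,103,006,905,139.2 / 1,000,000,000 = 601,103.01 GB

601,103.01 GB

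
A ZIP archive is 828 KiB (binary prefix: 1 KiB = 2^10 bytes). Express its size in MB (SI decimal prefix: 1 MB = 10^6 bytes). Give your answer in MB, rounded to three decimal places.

828 KiB × 1,024 bytes/KiB = 847,872 bytes
1 MB = 1,000,000 bytes
847,872 / 1,000,000 = 0.848 MB

0.848 MB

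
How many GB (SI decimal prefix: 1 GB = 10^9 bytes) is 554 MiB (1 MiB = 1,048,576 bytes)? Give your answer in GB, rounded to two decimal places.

554 MiB × 1,048,576 bytes/MiB = 580,911,104 bytes
1 GB = 10^9 bytes = 1,000,000,000 bytes
580,911,104 / 1,000,000,000 = 0.58 GB

0.58 GB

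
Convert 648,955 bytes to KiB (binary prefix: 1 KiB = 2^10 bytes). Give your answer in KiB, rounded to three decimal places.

648,955 bytes given.
1 KiB = 1,024 bytes
648,955 / 1,024 = 633.745 KiB

633.745 KiB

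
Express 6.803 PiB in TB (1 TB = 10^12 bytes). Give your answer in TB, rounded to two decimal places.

6.803 PiB = 6.803 × 2^50 bytes = 7,659,497,066,250,371.072 bytes
1 TB = 10^12 bytes = 1,000,000,000,000 bytes
7,659,497,066,250,371.072 / 1,000,000,000,000 = 7,659.50 TB

7,659.50 TB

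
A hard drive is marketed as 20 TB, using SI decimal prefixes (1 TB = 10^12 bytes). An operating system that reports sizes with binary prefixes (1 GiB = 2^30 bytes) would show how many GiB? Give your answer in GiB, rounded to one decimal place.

20 TB = 20 × 10^12 bytes = 20,000,000,000,000 bytes
1 GiB = 2^30 bytes = 1,073,741,824 bytes
20,000,000,000,000 / 1,073,741,824 = 18,626.5 GiB

18,626.5 GiB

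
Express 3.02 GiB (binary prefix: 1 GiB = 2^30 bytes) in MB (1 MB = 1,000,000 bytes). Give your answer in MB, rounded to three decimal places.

3.02 GiB × 1,073,741,824 bytes/GiB = 3,242,700,308.48 bytes
1 MB = 1,000,000 bytes
3,242,700,308.48 / 1,000,000 = 3,242.700 MB

3,242.700 MB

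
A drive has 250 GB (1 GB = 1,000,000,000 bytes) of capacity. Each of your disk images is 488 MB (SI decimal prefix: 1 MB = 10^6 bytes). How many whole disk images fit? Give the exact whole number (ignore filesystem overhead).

512

Capacity: 250 GB = 250,000,000,000 bytes
Per item: 488 MB = 488,000,000 bytes
⌊250,000,000,000 / 488,000,000⌋ = 512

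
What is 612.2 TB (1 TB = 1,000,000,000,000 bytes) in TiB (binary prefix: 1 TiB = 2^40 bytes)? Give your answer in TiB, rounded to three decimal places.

556.793 TiB

612.2 TB = 612.2 × 10^12 bytes = 612,200,000,000,000 bytes
1 TiB = 1,099,511,627,776 bytes
612,200,000,000,000 / 1,099,511,627,776 = 556.793 TiB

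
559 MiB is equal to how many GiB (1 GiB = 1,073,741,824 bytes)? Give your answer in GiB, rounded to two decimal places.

0.55 GiB

559 MiB × 1,048,576 bytes/MiB = 586,153,984 bytes
1 GiB = 1,073,741,824 bytes
586,153,984 / 1,073,741,824 = 0.55 GiB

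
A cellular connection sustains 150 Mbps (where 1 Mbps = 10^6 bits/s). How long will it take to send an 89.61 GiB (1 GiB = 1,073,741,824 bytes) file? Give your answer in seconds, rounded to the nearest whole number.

5,132 seconds

89.61 GiB = 96,218,004,848.64 bytes = 769,744,038,789.12 bits
150 Mbps = 150,000,000 bits/s
time = 769,744,038,789.12 / 150,000,000 = 5,132 s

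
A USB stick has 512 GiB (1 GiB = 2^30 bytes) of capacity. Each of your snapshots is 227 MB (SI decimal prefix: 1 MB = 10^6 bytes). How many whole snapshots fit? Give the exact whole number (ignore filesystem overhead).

Capacity: 512 GiB = 549,755,813,888 bytes
Per item: 227 MB = 227,000,000 bytes
⌊549,755,813,888 / 227,000,000⌋ = 2,421

2,421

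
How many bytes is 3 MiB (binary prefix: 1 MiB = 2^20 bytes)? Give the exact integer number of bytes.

3,145,728 bytes

3 × 1,048,576 = 3,145,728 bytes  (1 MiB = 2^20 bytes)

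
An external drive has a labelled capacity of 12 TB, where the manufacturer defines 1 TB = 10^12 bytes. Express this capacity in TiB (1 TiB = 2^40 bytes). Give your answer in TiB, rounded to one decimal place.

10.9 TiB

12 TB = 12 × 10^12 bytes = 12,000,000,000,000 bytes
1 TiB = 1,099,511,627,776 bytes
12,000,000,000,000 / 1,099,511,627,776 = 10.9 TiB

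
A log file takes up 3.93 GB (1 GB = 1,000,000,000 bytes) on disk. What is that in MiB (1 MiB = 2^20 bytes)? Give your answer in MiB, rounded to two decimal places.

3,747.94 MiB

3.93 GB = 3.93 × 10^9 bytes = 3,930,000,000 bytes
1 MiB = 2^20 bytes = 1,048,576 bytes
3,930,000,000 / 1,048,576 = 3,747.94 MiB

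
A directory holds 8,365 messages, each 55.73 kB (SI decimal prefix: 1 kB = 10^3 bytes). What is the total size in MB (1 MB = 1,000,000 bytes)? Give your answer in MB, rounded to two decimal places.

Total = 8,365 × 55.73 kB = 466181.45 kB
= 466181.45 × 1,000 bytes = 466,181,450 bytes
1 MB = 1,000,000 bytes
466,181,450 / 1,000,000 = 466.18 MB

466.18 MB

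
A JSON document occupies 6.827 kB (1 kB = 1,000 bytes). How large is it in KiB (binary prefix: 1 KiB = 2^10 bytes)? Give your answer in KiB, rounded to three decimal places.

6.667 KiB

6.827 kB = 6.827 × 10^3 bytes = 6,827 bytes
1 KiB = 1,024 bytes
6,827 / 1,024 = 6.667 KiB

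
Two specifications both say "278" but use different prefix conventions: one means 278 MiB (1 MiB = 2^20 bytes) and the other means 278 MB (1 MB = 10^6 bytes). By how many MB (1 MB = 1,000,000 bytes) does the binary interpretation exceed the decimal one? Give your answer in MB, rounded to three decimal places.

278 MiB = 278 × 1,048,576 = 291,504,128 bytes
278 MB = 278 × 1,000,000 = 278,000,000 bytes
difference = 13,504,128 bytes
13,504,128 / 1,000,000 = 13.504 MB

13.504 MB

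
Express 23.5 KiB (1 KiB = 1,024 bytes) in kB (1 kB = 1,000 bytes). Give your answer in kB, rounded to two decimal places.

24.06 kB

23.5 KiB = 23.5 × 2^10 bytes = 24,064 bytes
1 kB = 1,000 bytes
24,064 / 1,000 = 24.06 kB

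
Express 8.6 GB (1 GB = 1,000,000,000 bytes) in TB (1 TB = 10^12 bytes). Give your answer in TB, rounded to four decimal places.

0.0086 TB

8.6 GB = 8.6 × 10^9 bytes = 8,600,000,000 bytes
1 TB = 1,000,000,000,000 bytes
8,600,000,000 / 1,000,000,000,000 = 0.0086 TB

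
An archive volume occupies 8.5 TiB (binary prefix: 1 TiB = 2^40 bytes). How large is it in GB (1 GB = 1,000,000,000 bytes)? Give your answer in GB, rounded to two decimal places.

8.5 TiB = 8.5 × 2^40 bytes = 9,345,848,836,096 bytes
1 GB = 1,000,000,000 bytes
9,345,848,836,096 / 1,000,000,000 = 9,345.85 GB

9,345.85 GB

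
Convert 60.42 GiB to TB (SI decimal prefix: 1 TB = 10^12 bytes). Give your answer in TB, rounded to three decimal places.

0.065 TB

60.42 GiB = 60.42 × 2^30 bytes = 64,875,481,006.08 bytes
1 TB = 1,000,000,000,000 bytes
64,875,481,006.08 / 1,000,000,000,000 = 0.065 TB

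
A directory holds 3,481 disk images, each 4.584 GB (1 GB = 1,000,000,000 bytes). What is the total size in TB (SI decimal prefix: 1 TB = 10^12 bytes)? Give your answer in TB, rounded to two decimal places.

Total = 3,481 × 4.584 GB = 15956.904 GB
= 15956.904 × 1,000,000,000 bytes = 15,956,904,000,000 bytes
1 TB = 1,000,000,000,000 bytes
15,956,904,000,000 / 1,000,000,000,000 = 15.96 TB

15.96 TB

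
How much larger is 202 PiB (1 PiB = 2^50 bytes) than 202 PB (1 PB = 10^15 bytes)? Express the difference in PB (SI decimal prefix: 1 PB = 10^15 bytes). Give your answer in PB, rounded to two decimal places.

25.43 PB

202 PiB = 202 × 1,125,899,906,842,624 = 227,431,781,182,210,048 bytes
202 PB = 202 × 1,000,000,000,000,000 = 202,000,000,000,000,000 bytes
difference = 25,431,781,182,210,048 bytes
25,431,781,182,210,048 / 1,000,000,000,000,000 = 25.43 PB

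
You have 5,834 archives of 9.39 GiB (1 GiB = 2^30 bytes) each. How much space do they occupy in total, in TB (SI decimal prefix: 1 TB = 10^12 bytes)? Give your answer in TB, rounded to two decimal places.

58.82 TB

Total = 5,834 × 9.39 GiB = 54781.26 GiB
= 54781.26 × 1,073,741,824 bytes = 58,820,930,033,418.24 bytes
1 TB = 1,000,000,000,000 bytes
58,820,930,033,418.24 / 1,000,000,000,000 = 58.82 TB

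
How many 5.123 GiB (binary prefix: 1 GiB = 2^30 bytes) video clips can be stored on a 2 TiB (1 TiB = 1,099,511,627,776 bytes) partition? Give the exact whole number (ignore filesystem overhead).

Capacity: 2 TiB = 2,199,023,255,552 bytes
Per item: 5.123 GiB = 5,500,779,364.352 bytes
⌊2,199,023,255,552 / 5,500,779,364.352⌋ = 399

399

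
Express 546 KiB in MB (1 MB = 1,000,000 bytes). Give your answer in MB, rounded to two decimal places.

0.56 MB

546 KiB = 546 × 2^10 bytes = 559,104 bytes
1 MB = 1,000,000 bytes
559,104 / 1,000,000 = 0.56 MB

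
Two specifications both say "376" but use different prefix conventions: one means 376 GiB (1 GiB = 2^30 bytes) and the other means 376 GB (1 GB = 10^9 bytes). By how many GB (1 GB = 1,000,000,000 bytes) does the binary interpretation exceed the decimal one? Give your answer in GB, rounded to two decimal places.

27.73 GB

376 GiB = 376 × 1,073,741,824 = 403,726,925,824 bytes
376 GB = 376 × 1,000,000,000 = 376,000,000,000 bytes
difference = 27,726,925,824 bytes
27,726,925,824 / 1,000,000,000 = 27.73 GB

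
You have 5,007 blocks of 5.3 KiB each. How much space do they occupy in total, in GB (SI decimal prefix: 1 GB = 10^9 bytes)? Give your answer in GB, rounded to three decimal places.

Total = 5,007 × 5.3 KiB = 26537.1 KiB
= 26537.1 × 1,024 bytes = 27,173,990.4 bytes
1 GB = 1,000,000,000 bytes
27,173,990.4 / 1,000,000,000 = 0.027 GB

0.027 GB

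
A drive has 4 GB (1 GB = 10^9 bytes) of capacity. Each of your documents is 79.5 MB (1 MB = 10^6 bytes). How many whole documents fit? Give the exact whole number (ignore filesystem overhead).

50

Capacity: 4 GB = 4,000,000,000 bytes
Per item: 79.5 MB = 79,500,000 bytes
⌊4,000,000,000 / 79,500,000⌋ = 50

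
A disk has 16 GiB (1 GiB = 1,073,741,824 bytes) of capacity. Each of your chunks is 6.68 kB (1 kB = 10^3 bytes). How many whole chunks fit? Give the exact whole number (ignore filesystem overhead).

2,571,836

Capacity: 16 GiB = 17,179,869,184 bytes
Per item: 6.68 kB = 6,680 bytes
⌊17,179,869,184 / 6,680⌋ = 2,571,836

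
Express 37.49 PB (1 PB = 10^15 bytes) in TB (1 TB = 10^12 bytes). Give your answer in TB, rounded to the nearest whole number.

37,490 TB

37.49 PB = 37.49 × 10^15 bytes = 37,490,000,000,000,000 bytes
1 TB = 10^12 bytes = 1,000,000,000,000 bytes
37,490,000,000,000,000 / 1,000,000,000,000 = 37,490 TB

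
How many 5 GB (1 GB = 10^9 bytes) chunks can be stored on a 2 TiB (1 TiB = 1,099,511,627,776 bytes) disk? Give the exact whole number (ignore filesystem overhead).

439

Capacity: 2 TiB = 2,199,023,255,552 bytes
Per item: 5 GB = 5,000,000,000 bytes
⌊2,199,023,255,552 / 5,000,000,000⌋ = 439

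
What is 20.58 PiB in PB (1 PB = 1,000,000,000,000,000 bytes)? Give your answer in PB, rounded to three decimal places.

23.171 PB

20.58 PiB = 20.58 × 2^50 bytes = 23,171,020,082,821,201.92 bytes
1 PB = 10^15 bytes = 1,000,000,000,000,000 bytes
23,171,020,082,821,201.92 / 1,000,000,000,000,000 = 23.171 PB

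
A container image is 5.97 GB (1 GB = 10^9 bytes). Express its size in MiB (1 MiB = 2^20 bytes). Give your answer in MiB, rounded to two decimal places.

5.97 GB = 5.97 × 10^9 bytes = 5,970,000,000 bytes
1 MiB = 1,048,576 bytes
5,970,000,000 / 1,048,576 = 5,693.44 MiB

5,693.44 MiB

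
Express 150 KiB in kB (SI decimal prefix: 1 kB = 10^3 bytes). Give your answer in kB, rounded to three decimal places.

153.600 kB

150 KiB = 150 × 2^10 bytes = 153,600 bytes
1 kB = 1,000 bytes
153,600 / 1,000 = 153.600 kB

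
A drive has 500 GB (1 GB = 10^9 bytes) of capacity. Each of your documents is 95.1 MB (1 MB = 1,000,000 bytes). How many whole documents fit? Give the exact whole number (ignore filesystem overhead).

Capacity: 500 GB = 500,000,000,000 bytes
Per item: 95.1 MB = 95,100,000 bytes
⌊500,000,000,000 / 95,100,000⌋ = 5,257

5,257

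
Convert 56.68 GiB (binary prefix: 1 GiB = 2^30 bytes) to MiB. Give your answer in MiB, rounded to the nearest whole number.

56.68 GiB × 1,073,741,824 bytes/GiB = 60,859,686,584.32 bytes
1 MiB = 2^20 bytes = 1,048,576 bytes
60,859,686,584.32 / 1,048,576 = 58,040 MiB

58,040 MiB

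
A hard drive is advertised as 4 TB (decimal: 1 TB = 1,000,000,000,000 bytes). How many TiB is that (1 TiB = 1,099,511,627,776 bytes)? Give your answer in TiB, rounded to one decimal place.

4 TB × 1,000,000,000,000 bytes/TB = 4,000,000,000,000 bytes
1 TiB = 2^40 bytes = 1,099,511,627,776 bytes
4,000,000,000,000 / 1,099,511,627,776 = 3.6 TiB

3.6 TiB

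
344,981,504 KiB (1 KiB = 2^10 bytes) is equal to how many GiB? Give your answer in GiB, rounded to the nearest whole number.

329 GiB

344,981,504 KiB = 344,981,504 × 2^10 bytes = 353,261,060,096 bytes
1 GiB = 2^30 bytes = 1,073,741,824 bytes
353,261,060,096 / 1,073,741,824 = 329 GiB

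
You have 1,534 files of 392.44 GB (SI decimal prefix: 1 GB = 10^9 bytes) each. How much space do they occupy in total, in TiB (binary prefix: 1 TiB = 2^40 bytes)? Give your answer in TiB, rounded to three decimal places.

547.519 TiB

Total = 1,534 × 392.44 GB = 602002.96 GB
= 602002.96 × 1,000,000,000 bytes = 602,002,960,000,000 bytes
1 TiB = 1,099,511,627,776 bytes
602,002,960,000,000 / 1,099,511,627,776 = 547.519 TiB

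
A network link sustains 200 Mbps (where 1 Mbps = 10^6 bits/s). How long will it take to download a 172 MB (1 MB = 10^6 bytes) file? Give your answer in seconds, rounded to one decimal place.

172 MB = 172,000,000 bytes = 1,376,000,000 bits
200 Mbps = 200,000,000 bits/s
time = 1,376,000,000 / 200,000,000 = 6.9 s

6.9 seconds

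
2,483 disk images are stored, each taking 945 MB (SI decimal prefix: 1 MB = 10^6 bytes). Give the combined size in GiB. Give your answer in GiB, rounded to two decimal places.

Total = 2,483 × 945 MB = 2,346,435 MB
= 2,346,435 × 1,000,000 bytes = 2,346,435,000,000 bytes
1 GiB = 1,073,741,824 bytes
2,346,435,000,000 / 1,073,741,824 = 2,185.29 GiB

2,185.29 GiB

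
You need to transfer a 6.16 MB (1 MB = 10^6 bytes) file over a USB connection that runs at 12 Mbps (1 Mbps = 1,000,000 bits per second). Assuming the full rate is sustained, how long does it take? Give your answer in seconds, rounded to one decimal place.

4.1 seconds

6.16 MB = 6,160,000 bytes = 49,280,000 bits
12 Mbps = 12,000,000 bits/s
time = 49,280,000 / 12,000,000 = 4.1 s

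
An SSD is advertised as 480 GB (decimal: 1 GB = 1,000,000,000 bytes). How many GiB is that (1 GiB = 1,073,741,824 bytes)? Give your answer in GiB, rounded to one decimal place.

480 GB × 1,000,000,000 bytes/GB = 480,000,000,000 bytes
1 GiB = 1,073,741,824 bytes
480,000,000,000 / 1,073,741,824 = 447.0 GiB

447.0 GiB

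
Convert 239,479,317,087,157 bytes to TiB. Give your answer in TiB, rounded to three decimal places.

239,479,317,087,157 bytes given.
1 TiB = 2^40 bytes = 1,099,511,627,776 bytes
239,479,317,087,157 / 1,099,511,627,776 = 217.805 TiB

217.805 TiB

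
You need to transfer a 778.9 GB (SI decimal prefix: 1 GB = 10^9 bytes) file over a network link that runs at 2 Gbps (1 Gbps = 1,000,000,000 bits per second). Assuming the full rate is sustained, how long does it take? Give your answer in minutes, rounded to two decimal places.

51.93 minutes

778.9 GB = 778,900,000,000 bytes = 6,231,200,000,000 bits
2 Gbps = 2,000,000,000 bits/s
time = 6,231,200,000,000 / 2,000,000,000 = 3,115.600 s
3,115.600 s / 60 = 51.93 minutes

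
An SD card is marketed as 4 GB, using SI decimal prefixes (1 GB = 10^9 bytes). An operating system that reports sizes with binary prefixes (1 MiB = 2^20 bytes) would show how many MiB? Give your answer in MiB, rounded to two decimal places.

3,814.70 MiB

4 GB = 4 × 10^9 bytes = 4,000,000,000 bytes
1 MiB = 2^20 bytes = 1,048,576 bytes
4,000,000,000 / 1,048,576 = 3,814.70 MiB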